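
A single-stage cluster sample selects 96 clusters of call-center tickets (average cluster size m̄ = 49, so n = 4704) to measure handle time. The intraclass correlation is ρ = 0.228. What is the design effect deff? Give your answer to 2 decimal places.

deff = 1 + (49 − 1)·0.228 = 1 + 10.944 = 11.944.

11.94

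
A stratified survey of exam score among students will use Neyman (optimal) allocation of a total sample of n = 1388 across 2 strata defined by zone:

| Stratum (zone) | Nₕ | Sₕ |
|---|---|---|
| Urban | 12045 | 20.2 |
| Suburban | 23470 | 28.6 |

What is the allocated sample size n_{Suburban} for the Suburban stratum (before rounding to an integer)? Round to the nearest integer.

1019

Neyman allocation: nₕ = n·NₕSₕ / Σⱼ NⱼSⱼ.
Σ NⱼSⱼ = 12045·20.2 + 23470·28.6 = 914551.
n_{Suburban} = 1388·23470·28.6 / 914551 = 1019.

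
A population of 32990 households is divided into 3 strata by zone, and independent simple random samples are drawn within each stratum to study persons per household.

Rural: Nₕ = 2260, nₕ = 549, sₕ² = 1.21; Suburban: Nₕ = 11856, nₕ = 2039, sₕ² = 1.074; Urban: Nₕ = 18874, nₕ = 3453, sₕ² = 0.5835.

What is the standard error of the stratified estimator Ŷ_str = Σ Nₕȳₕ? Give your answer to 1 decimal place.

345.0

Var(Ŷ_str) = Σₕ Nₕ²(1 − fₕ)sₕ²/nₕ.
Rural: 2260²·(1 − 549/2260)·1.21/549 = 8522.5876.
Suburban: 11856²·(1 − 2039/11856)·1.074/2039 = 61306.149.
Urban: 18874²·(1 − 3453/18874)·0.5835/3453 = 49183.652.
Sum = 119012.39.
SE = √(119012.39) = 345.0.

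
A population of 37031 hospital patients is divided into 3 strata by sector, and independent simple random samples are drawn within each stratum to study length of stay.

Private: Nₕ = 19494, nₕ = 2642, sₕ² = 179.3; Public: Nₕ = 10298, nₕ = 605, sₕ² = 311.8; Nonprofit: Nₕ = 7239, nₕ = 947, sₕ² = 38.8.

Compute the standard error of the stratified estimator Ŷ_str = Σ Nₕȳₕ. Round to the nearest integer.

8695

Var(Ŷ_str) = Σₕ Nₕ²(1 − fₕ)sₕ²/nₕ.
Private: 19494²·(1 − 2642/19494)·179.3/2642 = 2.229461 × 10^7.
Public: 10298²·(1 − 605/10298)·311.8/605 = 5.1443657 × 10^7.
Nonprofit: 7239²·(1 − 947/7239)·38.8/947 = 1.8661607 × 10^6.
Sum = 7.5604428 × 10^7.
SE = √(7.5604428 × 10^7) = 8695.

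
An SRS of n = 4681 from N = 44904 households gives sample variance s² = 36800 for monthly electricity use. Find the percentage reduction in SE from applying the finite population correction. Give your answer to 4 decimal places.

f = n/N = 4681/44904 = 0.10424461.
SE_no-fpc = √(s²/n) = 2.8038488; SE_fpc = √((1−f)s²/n) = 2.6536846.
Ratio = √(1−f) = 0.94644355. Reduction = 100·(1 − 0.94644355) = 5.3556%.

5.3556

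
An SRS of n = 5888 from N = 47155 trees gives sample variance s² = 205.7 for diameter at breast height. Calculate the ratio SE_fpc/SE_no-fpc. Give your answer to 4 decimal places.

f = n/N = 5888/47155 = 0.12486481.
SE_no-fpc = √(s²/n) = 0.1869103; SE_fpc = √((1−f)s²/n) = 0.17485209.
Ratio = √(1−f) = 0.93548661.

0.9355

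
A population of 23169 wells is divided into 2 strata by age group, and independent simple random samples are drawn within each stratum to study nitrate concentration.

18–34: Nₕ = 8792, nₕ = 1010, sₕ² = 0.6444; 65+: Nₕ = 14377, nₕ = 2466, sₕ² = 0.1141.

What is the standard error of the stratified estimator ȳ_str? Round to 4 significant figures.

Var(ȳ_str) = Σₕ Wₕ²(1 − fₕ)sₕ²/nₕ with Wₕ = Nₕ/N, N = 23169.
18–34: Wₕ = 0.37947257; term = 0.37947257²·(1 − 0.11487716)·0.6444/1010 = 8.1320209 × 10^-5.
65+: Wₕ = 0.62052743; term = 0.62052743²·(1 − 0.17152396)·0.1141/2466 = 1.4760276 × 10^-5.
Sum = 9.6080485 × 10^-5.
SE = √(9.6080485 × 10^-5) = 0.009802.

0.009802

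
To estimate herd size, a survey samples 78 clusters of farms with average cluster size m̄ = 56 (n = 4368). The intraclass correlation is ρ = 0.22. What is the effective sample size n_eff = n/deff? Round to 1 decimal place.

333.4

deff = 1 + (56 − 1)·0.22 = 1 + 12.1 = 13.1.
n_eff = 4368 / 13.1 = 333.4.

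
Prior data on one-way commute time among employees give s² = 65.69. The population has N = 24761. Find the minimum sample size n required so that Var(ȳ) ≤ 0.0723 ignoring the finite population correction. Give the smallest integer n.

Without fpc, n₀ = s²/D = 65.69/0.0723 = 908.5754.
Rounding up, n = 909.

909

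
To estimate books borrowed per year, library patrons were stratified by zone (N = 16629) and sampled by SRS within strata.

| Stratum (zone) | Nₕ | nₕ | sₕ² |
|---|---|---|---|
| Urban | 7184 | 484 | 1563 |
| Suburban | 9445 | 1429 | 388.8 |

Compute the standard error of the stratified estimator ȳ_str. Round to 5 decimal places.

Var(ȳ_str) = Σₕ Wₕ²(1 − fₕ)sₕ²/nₕ with Wₕ = Nₕ/N, N = 16629.
Urban: Wₕ = 0.43201636; term = 0.43201636²·(1 − 0.06737194)·1563/484 = 0.56211151.
Suburban: Wₕ = 0.56798364; term = 0.56798364²·(1 − 0.15129698)·388.8/1429 = 0.074494024.
Sum = 0.63660553.
SE = √(0.63660553) = 0.79788.

0.79788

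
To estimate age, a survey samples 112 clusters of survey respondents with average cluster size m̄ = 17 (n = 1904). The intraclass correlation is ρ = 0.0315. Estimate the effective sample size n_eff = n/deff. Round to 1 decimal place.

deff = 1 + (17 − 1)·0.0315 = 1 + 0.504 = 1.504.
n_eff = 1904 / 1.504 = 1266.0.

1266.0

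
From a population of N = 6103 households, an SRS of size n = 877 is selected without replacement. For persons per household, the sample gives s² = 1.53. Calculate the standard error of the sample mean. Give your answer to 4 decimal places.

Under SRS without replacement, Var(ȳ) = (1 − f)·s²/n with f = n/N = 877/6103 = 0.14369982.
Var(ȳ) = (1 − 0.14369982)·1.53/877 = 0.85630018·0.0017445838 = 0.0014938874.
SE(ȳ) = √(0.0014938874) = 0.0387.

0.0387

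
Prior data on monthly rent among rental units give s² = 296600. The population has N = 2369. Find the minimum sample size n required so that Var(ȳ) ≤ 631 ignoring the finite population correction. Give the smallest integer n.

Without fpc, n₀ = s²/D = 296600/631 = 470.0475.
Rounding up, n = 471.

471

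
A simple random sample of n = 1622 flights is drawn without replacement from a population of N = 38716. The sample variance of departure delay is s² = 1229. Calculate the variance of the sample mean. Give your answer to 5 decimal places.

Under SRS without replacement, Var(ȳ) = (1 − f)·s²/n with f = n/N = 1622/38716 = 0.04189482.
Var(ȳ) = (1 − 0.04189482)·1229/1622 = 0.95810518·0.75770654 = 0.72596255.

0.72596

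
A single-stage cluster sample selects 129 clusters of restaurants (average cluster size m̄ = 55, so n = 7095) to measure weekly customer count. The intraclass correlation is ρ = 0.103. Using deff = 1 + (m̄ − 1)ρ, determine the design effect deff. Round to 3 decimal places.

deff = 1 + (55 − 1)·0.103 = 1 + 5.562 = 6.562.

6.562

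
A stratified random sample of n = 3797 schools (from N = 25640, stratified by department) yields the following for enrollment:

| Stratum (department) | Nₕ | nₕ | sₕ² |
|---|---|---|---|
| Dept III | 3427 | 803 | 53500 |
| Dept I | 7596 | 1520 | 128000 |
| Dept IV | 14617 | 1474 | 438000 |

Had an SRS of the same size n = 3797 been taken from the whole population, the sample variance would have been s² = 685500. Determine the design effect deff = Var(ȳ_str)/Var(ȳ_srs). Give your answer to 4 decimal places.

Var(ȳ_str) = Σ Wₕ²(1−fₕ)sₕ²/nₕ with Wₕ = Nₕ/25640:
  Dept III: (3427/25640)²·(1−803/3427)·53500/803 = 0.91133937
  Dept I: (7596/25640)²·(1−1520/7596)·128000/1520 = 5.9119814
  Dept IV: (14617/25640)²·(1−1474/14617)·438000/1474 = 86.834706
  → Var(ȳ_str) = 93.658027.
Var(ȳ_srs) = (1 − 3797/25640)·685500/3797 = 153.8017.
deff = 93.658027 / 153.8017 = 0.6090.

0.6090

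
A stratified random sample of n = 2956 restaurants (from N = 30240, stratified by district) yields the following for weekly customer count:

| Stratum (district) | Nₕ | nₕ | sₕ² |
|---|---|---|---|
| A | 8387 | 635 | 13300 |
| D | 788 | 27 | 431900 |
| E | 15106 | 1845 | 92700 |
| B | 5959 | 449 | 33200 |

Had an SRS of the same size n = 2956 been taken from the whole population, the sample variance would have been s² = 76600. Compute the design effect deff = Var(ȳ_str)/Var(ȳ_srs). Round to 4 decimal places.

Var(ȳ_str) = Σ Wₕ²(1−fₕ)sₕ²/nₕ with Wₕ = Nₕ/30240:
  A: (8387/30240)²·(1−635/8387)·13300/635 = 1.4891373
  D: (788/30240)²·(1−27/788)·431900/27 = 10.489789
  E: (15106/30240)²·(1−1845/15106)·92700/1845 = 11.006406
  B: (5959/30240)²·(1−449/5959)·33200/449 = 2.6549305
  → Var(ȳ_str) = 25.640263.
Var(ȳ_srs) = (1 − 2956/30240)·76600/2956 = 23.380328.
deff = 25.640263 / 23.380328 = 1.0967.

1.0967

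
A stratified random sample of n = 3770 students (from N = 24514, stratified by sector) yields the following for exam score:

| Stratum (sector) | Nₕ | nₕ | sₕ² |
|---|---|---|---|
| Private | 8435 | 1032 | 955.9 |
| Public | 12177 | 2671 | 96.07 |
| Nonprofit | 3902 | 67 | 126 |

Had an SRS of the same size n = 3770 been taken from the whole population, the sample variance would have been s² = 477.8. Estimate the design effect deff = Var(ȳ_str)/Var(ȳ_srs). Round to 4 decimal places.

1.3987

Var(ȳ_str) = Σ Wₕ²(1−fₕ)sₕ²/nₕ with Wₕ = Nₕ/24514:
  Private: (8435/24514)²·(1−1032/8435)·955.9/1032 = 0.096249224
  Public: (12177/24514)²·(1−2671/12177)·96.07/2671 = 0.0069282517
  Nonprofit: (3902/24514)²·(1−67/3902)·126/67 = 0.046829553
  → Var(ȳ_str) = 0.15000703.
Var(ȳ_srs) = (1 − 3770/24514)·477.8/3770 = 0.1072465.
deff = 0.15000703 / 0.1072465 = 1.3987.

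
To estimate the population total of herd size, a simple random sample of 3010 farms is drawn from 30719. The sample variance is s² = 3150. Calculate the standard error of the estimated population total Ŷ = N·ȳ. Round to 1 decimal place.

29846.0

Var(Ŷ) = N²·Var(ȳ) = N²·(1 − n/N)·s²/n.
f = 3010/30719 = 0.09798496; Var(ȳ) = 0.90201504·3150/3010 = 0.94396923.
Var(Ŷ) = 30719² · 0.94396923 = 8.9078313 × 10^8.
SE(Ŷ) = √(8.9078313 × 10^8) = 29846.0.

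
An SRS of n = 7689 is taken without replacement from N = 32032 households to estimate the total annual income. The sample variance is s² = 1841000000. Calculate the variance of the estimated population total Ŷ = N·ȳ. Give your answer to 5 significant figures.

1.8670 × 10^14

Var(Ŷ) = N²·Var(ȳ) = N²·(1 − n/N)·s²/n.
f = 7689/32032 = 0.24004121; Var(ȳ) = 0.75995879·1841000000/7689 = 181959.18.
Var(Ŷ) = 32032² · 181959.18 = 1.8669904 × 10^14.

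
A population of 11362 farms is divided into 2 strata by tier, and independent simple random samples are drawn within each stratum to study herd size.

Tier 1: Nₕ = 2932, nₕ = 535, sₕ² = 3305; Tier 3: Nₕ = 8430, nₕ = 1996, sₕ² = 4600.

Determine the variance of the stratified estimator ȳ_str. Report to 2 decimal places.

Var(ȳ_str) = Σₕ Wₕ²(1 − fₕ)sₕ²/nₕ with Wₕ = Nₕ/N, N = 11362.
Tier 1: Wₕ = 0.25805316; term = 0.25805316²·(1 − 0.18246930)·3305/535 = 0.33631026.
Tier 3: Wₕ = 0.74194684; term = 0.74194684²·(1 − 0.23677343)·4600/1996 = 0.96826973.
Sum = 1.30458.

1.30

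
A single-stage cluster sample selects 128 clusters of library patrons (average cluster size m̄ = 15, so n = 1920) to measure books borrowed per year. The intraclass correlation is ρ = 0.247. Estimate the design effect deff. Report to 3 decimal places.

deff = 1 + (15 − 1)·0.247 = 1 + 3.458 = 4.458.

4.458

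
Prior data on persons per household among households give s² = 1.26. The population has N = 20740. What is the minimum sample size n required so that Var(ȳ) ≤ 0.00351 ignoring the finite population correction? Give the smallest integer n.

Without fpc, n₀ = s²/D = 1.26/0.00351 = 358.9744.
Rounding up, n = 359.

359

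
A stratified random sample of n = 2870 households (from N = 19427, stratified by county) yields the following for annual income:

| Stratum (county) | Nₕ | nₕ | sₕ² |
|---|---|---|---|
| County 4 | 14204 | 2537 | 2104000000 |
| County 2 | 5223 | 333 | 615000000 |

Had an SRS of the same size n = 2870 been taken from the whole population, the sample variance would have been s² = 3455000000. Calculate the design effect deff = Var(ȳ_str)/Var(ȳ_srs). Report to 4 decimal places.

Var(ȳ_str) = Σ Wₕ²(1−fₕ)sₕ²/nₕ with Wₕ = Nₕ/19427:
  County 4: (14204/19427)²·(1−2537/14204)·2104000000/2537 = 364152.8
  County 2: (5223/19427)²·(1−333/5223)·615000000/333 = 124982.24
  → Var(ȳ_str) = 489135.04.
Var(ȳ_srs) = (1 − 2870/19427)·3455000000/2870 = 1.0259875 × 10^6.
deff = 489135.04 / (1.0259875 × 10^6) = 0.4767.

0.4767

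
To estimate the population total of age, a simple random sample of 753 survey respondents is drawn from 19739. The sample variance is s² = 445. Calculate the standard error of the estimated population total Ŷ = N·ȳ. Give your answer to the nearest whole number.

Var(Ŷ) = N²·Var(ȳ) = N²·(1 − n/N)·s²/n.
f = 753/19739 = 0.03814783; Var(ȳ) = 0.96185217·445/753 = 0.56842525.
Var(Ŷ) = 19739² · 0.56842525 = 2.2147446 × 10^8.
SE(Ŷ) = √(2.2147446 × 10^8) = 14882.

14882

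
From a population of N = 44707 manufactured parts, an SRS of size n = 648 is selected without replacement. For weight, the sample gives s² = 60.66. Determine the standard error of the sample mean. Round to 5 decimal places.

Under SRS without replacement, Var(ȳ) = (1 − f)·s²/n with f = n/N = 648/44707 = 0.01449437.
Var(ȳ) = (1 − 0.01449437)·60.66/648 = 0.98550563·0.093611111 = 0.092254277.
SE(ȳ) = √(0.092254277) = 0.30373.

0.30373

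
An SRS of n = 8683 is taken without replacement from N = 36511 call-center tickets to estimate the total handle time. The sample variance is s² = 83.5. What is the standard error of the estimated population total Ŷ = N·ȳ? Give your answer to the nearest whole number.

Var(Ŷ) = N²·Var(ȳ) = N²·(1 − n/N)·s²/n.
f = 8683/36511 = 0.23781874; Var(ȳ) = 0.76218126·83.5/8683 = 0.00732951.
Var(Ŷ) = 36511² · 0.00732951 = 9.7706262 × 10^6.
SE(Ŷ) = √(9.7706262 × 10^6) = 3126.

3126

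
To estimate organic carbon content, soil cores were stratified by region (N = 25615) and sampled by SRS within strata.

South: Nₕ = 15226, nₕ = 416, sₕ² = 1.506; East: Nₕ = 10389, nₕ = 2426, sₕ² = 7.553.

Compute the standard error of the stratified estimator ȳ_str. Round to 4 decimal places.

Var(ȳ_str) = Σₕ Wₕ²(1 − fₕ)sₕ²/nₕ with Wₕ = Nₕ/N, N = 25615.
South: Wₕ = 0.59441733; term = 0.59441733²·(1 − 0.02732169)·1.506/416 = 0.0012441817.
East: Wₕ = 0.40558267; term = 0.40558267²·(1 − 0.23351622)·7.553/2426 = 3.9254589 × 10^-4.
Sum = 0.0016367276.
SE = √(0.0016367276) = 0.0405.

0.0405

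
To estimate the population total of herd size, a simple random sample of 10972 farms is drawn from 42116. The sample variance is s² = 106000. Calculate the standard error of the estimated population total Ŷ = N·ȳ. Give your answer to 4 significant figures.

Var(Ŷ) = N²·Var(ȳ) = N²·(1 − n/N)·s²/n.
f = 10972/42116 = 0.26051857; Var(ȳ) = 0.73948143·106000/10972 = 7.144097.
Var(Ŷ) = 42116² · 7.144097 = 1.2671895 × 10^10.
SE(Ŷ) = √(1.2671895 × 10^10) = 112600.

112600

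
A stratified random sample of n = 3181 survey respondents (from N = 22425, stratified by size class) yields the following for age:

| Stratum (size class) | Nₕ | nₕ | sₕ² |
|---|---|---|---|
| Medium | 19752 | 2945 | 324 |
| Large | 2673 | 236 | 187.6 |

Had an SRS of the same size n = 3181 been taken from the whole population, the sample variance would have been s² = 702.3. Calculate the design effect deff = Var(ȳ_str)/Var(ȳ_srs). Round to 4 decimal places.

Var(ȳ_str) = Σ Wₕ²(1−fₕ)sₕ²/nₕ with Wₕ = Nₕ/22425:
  Medium: (19752/22425)²·(1−2945/19752)·324/2945 = 0.072626662
  Large: (2673/22425)²·(1−236/2673)·187.6/236 = 0.010296993
  → Var(ȳ_str) = 0.082923655.
Var(ȳ_srs) = (1 − 3181/22425)·702.3/3181 = 0.1894619.
deff = 0.082923655 / 0.1894619 = 0.4377.

0.4377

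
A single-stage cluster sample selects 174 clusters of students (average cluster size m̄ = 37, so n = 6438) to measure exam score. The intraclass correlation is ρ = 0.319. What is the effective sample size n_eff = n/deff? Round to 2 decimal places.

515.70

deff = 1 + (37 − 1)·0.319 = 1 + 11.484 = 12.484.
n_eff = 6438 / 12.484 = 515.70.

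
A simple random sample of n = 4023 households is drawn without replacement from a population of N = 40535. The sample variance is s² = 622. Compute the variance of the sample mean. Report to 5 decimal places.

Under SRS without replacement, Var(ȳ) = (1 − f)·s²/n with f = n/N = 4023/40535 = 0.09924756.
Var(ȳ) = (1 − 0.09924756)·622/4023 = 0.90075244·0.15461099 = 0.13926622.

0.13927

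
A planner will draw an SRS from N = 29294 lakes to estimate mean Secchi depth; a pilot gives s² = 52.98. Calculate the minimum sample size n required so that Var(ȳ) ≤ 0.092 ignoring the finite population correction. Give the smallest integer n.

Without fpc, n₀ = s²/D = 52.98/0.092 = 575.8696.
Rounding up, n = 576.

576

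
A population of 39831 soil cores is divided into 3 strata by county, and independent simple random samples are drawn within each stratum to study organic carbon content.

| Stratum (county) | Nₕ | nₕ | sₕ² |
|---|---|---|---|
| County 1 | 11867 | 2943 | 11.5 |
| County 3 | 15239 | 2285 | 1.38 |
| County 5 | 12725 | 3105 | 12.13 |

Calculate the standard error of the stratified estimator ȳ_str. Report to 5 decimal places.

Var(ȳ_str) = Σₕ Wₕ²(1 − fₕ)sₕ²/nₕ with Wₕ = Nₕ/N, N = 39831.
County 1: Wₕ = 0.29793377; term = 0.29793377²·(1 − 0.24799865)·11.5/2943 = 2.6083488 × 10^-4.
County 3: Wₕ = 0.38259145; term = 0.38259145²·(1 − 0.14994422)·1.38/2285 = 7.5146857 × 10^-5.
County 5: Wₕ = 0.31947478; term = 0.31947478²·(1 − 0.24400786)·12.13/3105 = 3.014322 × 10^-4.
Sum = 6.3741394 × 10^-4.
SE = √(6.3741394 × 10^-4) = 0.02525.

0.02525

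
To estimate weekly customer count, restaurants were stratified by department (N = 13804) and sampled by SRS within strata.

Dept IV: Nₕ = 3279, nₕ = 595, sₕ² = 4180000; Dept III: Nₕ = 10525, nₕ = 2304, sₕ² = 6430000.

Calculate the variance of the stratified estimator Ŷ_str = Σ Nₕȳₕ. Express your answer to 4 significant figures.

Var(Ŷ_str) = Σₕ Nₕ²(1 − fₕ)sₕ²/nₕ.
Dept IV: 3279²·(1 − 595/3279)·4180000/595 = 6.1827722 × 10^10.
Dept III: 10525²·(1 − 2304/10525)·6430000/2304 = 2.4147671 × 10^11.
Sum = 3.0330443 × 10^11.

3.033 × 10^11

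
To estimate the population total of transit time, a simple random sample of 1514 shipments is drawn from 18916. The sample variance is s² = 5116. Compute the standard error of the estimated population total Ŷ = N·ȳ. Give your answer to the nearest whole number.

Var(Ŷ) = N²·Var(ȳ) = N²·(1 − n/N)·s²/n.
f = 1514/18916 = 0.08003806; Var(ȳ) = 0.91996194·5116/1514 = 3.1086693.
Var(Ŷ) = 18916² · 3.1086693 = 1.1123287 × 10^9.
SE(Ŷ) = √(1.1123287 × 10^9) = 33352.

33352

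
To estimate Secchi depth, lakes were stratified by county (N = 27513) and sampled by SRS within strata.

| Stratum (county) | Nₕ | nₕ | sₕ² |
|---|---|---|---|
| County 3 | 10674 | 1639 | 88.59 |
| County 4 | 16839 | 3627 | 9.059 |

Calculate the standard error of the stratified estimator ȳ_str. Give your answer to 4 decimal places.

Var(ȳ_str) = Σₕ Wₕ²(1 − fₕ)sₕ²/nₕ with Wₕ = Nₕ/N, N = 27513.
County 3: Wₕ = 0.38796205; term = 0.38796205²·(1 − 0.15355068)·88.59/1639 = 0.0068862884.
County 4: Wₕ = 0.61203795; term = 0.61203795²·(1 − 0.21539284)·9.059/3627 = 7.3407709 × 10^-4.
Sum = 0.0076203655.
SE = √(0.0076203655) = 0.0873.

0.0873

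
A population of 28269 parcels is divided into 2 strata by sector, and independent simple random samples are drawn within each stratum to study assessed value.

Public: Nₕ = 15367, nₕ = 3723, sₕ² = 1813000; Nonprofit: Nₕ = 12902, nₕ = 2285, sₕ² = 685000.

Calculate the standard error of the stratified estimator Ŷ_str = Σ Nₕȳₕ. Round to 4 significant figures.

358100

Var(Ŷ_str) = Σₕ Nₕ²(1 − fₕ)sₕ²/nₕ.
Public: 15367²·(1 − 3723/15367)·1813000/3723 = 8.7135686 × 10^10.
Nonprofit: 12902²·(1 − 2285/12902)·685000/2285 = 4.1064186 × 10^10.
Sum = 1.2819987 × 10^11.
SE = √(1.2819987 × 10^11) = 358100.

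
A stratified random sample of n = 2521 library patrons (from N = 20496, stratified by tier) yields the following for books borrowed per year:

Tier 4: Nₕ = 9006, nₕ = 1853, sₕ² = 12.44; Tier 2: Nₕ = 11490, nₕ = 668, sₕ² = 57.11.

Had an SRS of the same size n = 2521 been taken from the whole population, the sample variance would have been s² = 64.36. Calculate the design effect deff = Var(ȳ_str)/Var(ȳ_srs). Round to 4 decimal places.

Var(ȳ_str) = Σ Wₕ²(1−fₕ)sₕ²/nₕ with Wₕ = Nₕ/20496:
  Tier 4: (9006/20496)²·(1−1853/9006)·12.44/1853 = 0.0010295013
  Tier 2: (11490/20496)²·(1−668/11490)·57.11/668 = 0.025306089
  → Var(ȳ_str) = 0.02633559.
Var(ȳ_srs) = (1 − 2521/20496)·64.36/2521 = 0.022389427.
deff = 0.02633559 / 0.022389427 = 1.1763.

1.1763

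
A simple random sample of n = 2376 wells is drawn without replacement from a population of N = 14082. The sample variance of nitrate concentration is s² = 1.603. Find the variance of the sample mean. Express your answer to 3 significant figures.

Under SRS without replacement, Var(ȳ) = (1 − f)·s²/n with f = n/N = 2376/14082 = 0.16872603.
Var(ȳ) = (1 − 0.16872603)·1.603/2376 = 0.83127397·6.746633 × 10^-4 = 5.6083004 × 10^-4.

5.61 × 10^-4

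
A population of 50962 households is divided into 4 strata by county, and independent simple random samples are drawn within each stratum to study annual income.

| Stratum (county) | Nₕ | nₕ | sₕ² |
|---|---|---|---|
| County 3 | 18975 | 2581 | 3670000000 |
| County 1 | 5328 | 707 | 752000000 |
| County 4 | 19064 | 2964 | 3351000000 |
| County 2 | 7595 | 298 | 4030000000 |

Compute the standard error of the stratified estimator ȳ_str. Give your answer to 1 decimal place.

776.3

Var(ȳ_str) = Σₕ Wₕ²(1 − fₕ)sₕ²/nₕ with Wₕ = Nₕ/N, N = 50962.
County 3: Wₕ = 0.37233625; term = 0.37233625²·(1 − 0.13602108)·3670000000/2581 = 170314.59.
County 1: Wₕ = 0.10454849; term = 0.10454849²·(1 − 0.13269520)·752000000/707 = 10083.37.
County 4: Wₕ = 0.37408265; term = 0.37408265²·(1 − 0.15547629)·3351000000/2964 = 133611.31.
County 2: Wₕ = 0.14903261; term = 0.14903261²·(1 − 0.03923634)·4030000000/298 = 288581.16.
Sum = 602590.43.
SE = √(602590.43) = 776.3.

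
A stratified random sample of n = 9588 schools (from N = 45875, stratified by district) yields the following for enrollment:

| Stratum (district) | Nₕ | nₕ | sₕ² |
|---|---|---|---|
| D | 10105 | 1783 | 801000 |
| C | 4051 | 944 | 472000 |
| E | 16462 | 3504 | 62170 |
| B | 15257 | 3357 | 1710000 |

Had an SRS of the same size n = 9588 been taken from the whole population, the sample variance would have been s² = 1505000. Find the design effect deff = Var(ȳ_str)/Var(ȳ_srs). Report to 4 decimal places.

Var(ȳ_str) = Σ Wₕ²(1−fₕ)sₕ²/nₕ with Wₕ = Nₕ/45875:
  D: (10105/45875)²·(1−1783/10105)·801000/1783 = 17.951182
  C: (4051/45875)²·(1−944/4051)·472000/944 = 2.9903453
  E: (16462/45875)²·(1−3504/16462)·62170/3504 = 1.7983954
  B: (15257/45875)²·(1−3357/15257)·1710000/3357 = 43.944924
  → Var(ȳ_str) = 66.684847.
Var(ȳ_srs) = (1 − 9588/45875)·1505000/9588 = 124.1605.
deff = 66.684847 / 124.1605 = 0.5371.

0.5371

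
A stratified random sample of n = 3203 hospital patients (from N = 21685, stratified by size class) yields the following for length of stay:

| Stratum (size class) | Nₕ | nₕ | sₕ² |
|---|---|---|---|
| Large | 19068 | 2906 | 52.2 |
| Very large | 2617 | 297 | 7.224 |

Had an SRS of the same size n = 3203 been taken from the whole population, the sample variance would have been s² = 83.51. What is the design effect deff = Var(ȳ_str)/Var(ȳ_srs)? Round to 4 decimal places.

0.5439

Var(ȳ_str) = Σ Wₕ²(1−fₕ)sₕ²/nₕ with Wₕ = Nₕ/21685:
  Large: (19068/21685)²·(1−2906/19068)·52.2/2906 = 0.011772164
  Very large: (2617/21685)²·(1−297/2617)·7.224/297 = 3.1404663 × 10^-4
  → Var(ȳ_str) = 0.012086211.
Var(ȳ_srs) = (1 − 3203/21685)·83.51/3203 = 0.022221383.
deff = 0.012086211 / 0.022221383 = 0.5439.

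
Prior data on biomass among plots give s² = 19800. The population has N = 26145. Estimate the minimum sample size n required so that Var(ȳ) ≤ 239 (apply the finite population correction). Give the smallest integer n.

Without fpc, n₀ = s²/D = 19800/239 = 82.8452.
With fpc, (1 − n/N)·s²/n ≤ D requires n ≥ n₀/(1 + n₀/N) = 82.8452/(1 + 82.8452/26145) = 82.5835.
Rounding up, n = 83.

83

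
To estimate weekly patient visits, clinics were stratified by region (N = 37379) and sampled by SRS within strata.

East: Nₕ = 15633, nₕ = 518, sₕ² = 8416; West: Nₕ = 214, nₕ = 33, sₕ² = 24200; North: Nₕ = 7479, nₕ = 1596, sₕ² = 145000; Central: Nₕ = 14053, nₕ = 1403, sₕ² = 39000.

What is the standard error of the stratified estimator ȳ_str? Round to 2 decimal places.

Var(ȳ_str) = Σₕ Wₕ²(1 − fₕ)sₕ²/nₕ with Wₕ = Nₕ/N, N = 37379.
East: Wₕ = 0.41822949; term = 0.41822949²·(1 − 0.03313503)·8416/518 = 2.7477112.
West: Wₕ = 0.00572514; term = 0.00572514²·(1 − 0.15420561)·24200/33 = 0.020330049.
North: Wₕ = 0.20008561; term = 0.20008561²·(1 − 0.21339751)·145000/1596 = 2.8610282.
Central: Wₕ = 0.37595976; term = 0.37595976²·(1 − 0.09983633)·39000/1403 = 3.5368053.
Sum = 9.1658747.
SE = √(9.1658747) = 3.03.

3.03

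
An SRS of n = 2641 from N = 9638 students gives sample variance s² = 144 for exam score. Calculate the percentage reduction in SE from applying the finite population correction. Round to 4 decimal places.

f = n/N = 2641/9638 = 0.27401951.
SE_no-fpc = √(s²/n) = 0.23350546; SE_fpc = √((1−f)s²/n) = 0.19895714.
Ratio = √(1−f) = 0.85204489. Reduction = 100·(1 − 0.85204489) = 14.7955%.

14.7955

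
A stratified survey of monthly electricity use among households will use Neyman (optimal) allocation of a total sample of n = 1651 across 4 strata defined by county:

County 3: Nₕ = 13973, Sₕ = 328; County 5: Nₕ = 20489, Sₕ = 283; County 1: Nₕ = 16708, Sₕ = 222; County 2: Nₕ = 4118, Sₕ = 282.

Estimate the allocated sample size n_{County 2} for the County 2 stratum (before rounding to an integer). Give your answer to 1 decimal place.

Neyman allocation: nₕ = n·NₕSₕ / Σⱼ NⱼSⱼ.
Σ NⱼSⱼ = 13973·328 + 20489·283 + 16708·222 + 4118·282 = 1.5251983 × 10^7.
n_{County 2} = 1651·4118·282 / (1.5251983 × 10^7) = 125.7.

125.7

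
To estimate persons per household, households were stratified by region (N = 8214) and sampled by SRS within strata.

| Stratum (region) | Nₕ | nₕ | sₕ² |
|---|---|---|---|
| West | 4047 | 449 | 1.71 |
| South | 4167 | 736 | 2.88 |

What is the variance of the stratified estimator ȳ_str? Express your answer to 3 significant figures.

0.00165

Var(ȳ_str) = Σₕ Wₕ²(1 − fₕ)sₕ²/nₕ with Wₕ = Nₕ/N, N = 8214.
West: Wₕ = 0.49269540; term = 0.49269540²·(1 − 0.11094638)·1.71/449 = 8.2192982 × 10^-4.
South: Wₕ = 0.50730460; term = 0.50730460²·(1 − 0.17662587)·2.88/736 = 8.2918129 × 10^-4.
Sum = 0.0016511111.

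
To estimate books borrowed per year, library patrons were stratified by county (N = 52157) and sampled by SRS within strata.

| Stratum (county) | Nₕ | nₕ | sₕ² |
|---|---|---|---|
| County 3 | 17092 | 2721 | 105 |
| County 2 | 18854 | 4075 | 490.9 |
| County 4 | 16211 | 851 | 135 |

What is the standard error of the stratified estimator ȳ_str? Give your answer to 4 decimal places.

0.1742

Var(ȳ_str) = Σₕ Wₕ²(1 − fₕ)sₕ²/nₕ with Wₕ = Nₕ/N, N = 52157.
County 3: Wₕ = 0.32770290; term = 0.32770290²·(1 − 0.15919729)·105/2721 = 0.0034842991.
County 2: Wₕ = 0.36148551; term = 0.36148551²·(1 − 0.21613451)·490.9/4075 = 0.01233925.
County 4: Wₕ = 0.31081159; term = 0.31081159²·(1 − 0.05249522)·135/851 = 0.014520448.
Sum = 0.030343997.
SE = √(0.030343997) = 0.1742.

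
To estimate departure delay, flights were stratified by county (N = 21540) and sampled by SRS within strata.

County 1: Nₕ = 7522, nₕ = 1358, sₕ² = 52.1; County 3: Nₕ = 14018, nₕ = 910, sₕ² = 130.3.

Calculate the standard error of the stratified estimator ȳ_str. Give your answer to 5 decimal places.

Var(ȳ_str) = Σₕ Wₕ²(1 − fₕ)sₕ²/nₕ with Wₕ = Nₕ/N, N = 21540.
County 1: Wₕ = 0.34921077; term = 0.34921077²·(1 − 0.18053709)·52.1/1358 = 0.0038339153.
County 3: Wₕ = 0.65078923; term = 0.65078923²·(1 − 0.06491654)·130.3/910 = 0.056706666.
Sum = 0.060540581.
SE = √(0.060540581) = 0.24605.

0.24605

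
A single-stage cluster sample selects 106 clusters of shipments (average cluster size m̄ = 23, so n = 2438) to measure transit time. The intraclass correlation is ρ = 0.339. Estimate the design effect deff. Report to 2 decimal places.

8.46

deff = 1 + (23 − 1)·0.339 = 1 + 7.458 = 8.458.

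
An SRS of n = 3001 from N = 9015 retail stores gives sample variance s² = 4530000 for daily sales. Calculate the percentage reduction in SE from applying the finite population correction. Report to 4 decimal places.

f = n/N = 3001/9015 = 0.33288963.
SE_no-fpc = √(s²/n) = 38.852244; SE_fpc = √((1−f)s²/n) = 31.733279.
Ratio = √(1−f) = 0.81676825. Reduction = 100·(1 − 0.81676825) = 18.3232%.

18.3232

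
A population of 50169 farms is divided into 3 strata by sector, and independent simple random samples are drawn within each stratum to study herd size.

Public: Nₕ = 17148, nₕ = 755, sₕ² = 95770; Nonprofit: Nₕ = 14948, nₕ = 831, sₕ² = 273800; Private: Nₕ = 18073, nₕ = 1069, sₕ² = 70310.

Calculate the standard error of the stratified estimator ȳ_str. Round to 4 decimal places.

Var(ȳ_str) = Σₕ Wₕ²(1 − fₕ)sₕ²/nₕ with Wₕ = Nₕ/N, N = 50169.
Public: Wₕ = 0.34180470; term = 0.34180470²·(1 − 0.04402846)·95770/755 = 14.167185.
Nonprofit: Wₕ = 0.29795292; term = 0.29795292²·(1 − 0.05559272)·273800/831 = 27.62403.
Private: Wₕ = 0.36024238; term = 0.36024238²·(1 − 0.05914901)·70310/1069 = 8.0306343.
Sum = 49.821849.
SE = √(49.821849) = 7.0585.

7.0585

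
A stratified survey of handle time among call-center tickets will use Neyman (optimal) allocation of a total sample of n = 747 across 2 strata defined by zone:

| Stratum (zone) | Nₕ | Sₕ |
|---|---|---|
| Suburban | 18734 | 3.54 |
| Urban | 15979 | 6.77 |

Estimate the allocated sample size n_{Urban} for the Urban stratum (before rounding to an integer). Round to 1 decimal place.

463.1

Neyman allocation: nₕ = n·NₕSₕ / Σⱼ NⱼSⱼ.
Σ NⱼSⱼ = 18734·3.54 + 15979·6.77 = 174496.19.
n_{Urban} = 747·15979·6.77 / 174496.19 = 463.1.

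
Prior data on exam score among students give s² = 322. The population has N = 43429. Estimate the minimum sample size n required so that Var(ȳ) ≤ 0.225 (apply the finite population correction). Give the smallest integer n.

1386

Without fpc, n₀ = s²/D = 322/0.225 = 1431.1111.
With fpc, (1 − n/N)·s²/n ≤ D requires n ≥ n₀/(1 + n₀/N) = 1431.1111/(1 + 1431.1111/43429) = 1385.4563.
Rounding up, n = 1386.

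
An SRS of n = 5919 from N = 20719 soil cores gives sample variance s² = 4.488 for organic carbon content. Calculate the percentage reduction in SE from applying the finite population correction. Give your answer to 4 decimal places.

15.4825

f = n/N = 5919/20719 = 0.28567981.
SE_no-fpc = √(s²/n) = 0.027536089; SE_fpc = √((1−f)s²/n) = 0.023272804.
Ratio = √(1−f) = 0.84517465. Reduction = 100·(1 − 0.84517465) = 15.4825%.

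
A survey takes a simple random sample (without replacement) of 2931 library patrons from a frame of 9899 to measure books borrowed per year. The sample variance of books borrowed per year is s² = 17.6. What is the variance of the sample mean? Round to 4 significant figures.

Under SRS without replacement, Var(ȳ) = (1 − f)·s²/n with f = n/N = 2931/9899 = 0.29609051.
Var(ȳ) = (1 − 0.29609051)·17.6/2931 = 0.70390949·0.0060047765 = 0.0042268192.

0.004227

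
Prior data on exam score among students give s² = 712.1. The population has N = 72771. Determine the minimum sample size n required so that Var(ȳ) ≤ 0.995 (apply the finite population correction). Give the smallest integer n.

Without fpc, n₀ = s²/D = 712.1/0.995 = 715.6784.
With fpc, (1 − n/N)·s²/n ≤ D requires n ≥ n₀/(1 + n₀/N) = 715.6784/(1 + 715.6784/72771) = 708.7085.
Rounding up, n = 709.

709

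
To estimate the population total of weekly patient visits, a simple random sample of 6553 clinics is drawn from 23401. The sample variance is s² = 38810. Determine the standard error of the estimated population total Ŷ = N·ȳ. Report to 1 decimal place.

Var(Ŷ) = N²·Var(ȳ) = N²·(1 − n/N)·s²/n.
f = 6553/23401 = 0.28003077; Var(ȳ) = 0.71996923·38810/6553 = 4.2640021.
Var(Ŷ) = 23401² · 4.2640021 = 2.3349965 × 10^9.
SE(Ŷ) = √(2.3349965 × 10^9) = 48321.8.

48321.8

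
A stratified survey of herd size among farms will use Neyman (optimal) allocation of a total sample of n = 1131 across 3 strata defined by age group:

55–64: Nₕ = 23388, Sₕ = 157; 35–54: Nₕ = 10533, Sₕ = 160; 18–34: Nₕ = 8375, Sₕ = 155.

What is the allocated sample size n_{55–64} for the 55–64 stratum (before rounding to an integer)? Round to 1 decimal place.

Neyman allocation: nₕ = n·NₕSₕ / Σⱼ NⱼSⱼ.
Σ NⱼSⱼ = 23388·157 + 10533·160 + 8375·155 = 6.655321 × 10^6.
n_{55–64} = 1131·23388·157 / (6.655321 × 10^6) = 624.0.

624.0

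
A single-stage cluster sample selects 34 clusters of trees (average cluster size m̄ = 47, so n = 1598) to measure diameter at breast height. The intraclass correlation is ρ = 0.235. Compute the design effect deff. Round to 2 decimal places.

11.81

deff = 1 + (47 − 1)·0.235 = 1 + 10.81 = 11.81.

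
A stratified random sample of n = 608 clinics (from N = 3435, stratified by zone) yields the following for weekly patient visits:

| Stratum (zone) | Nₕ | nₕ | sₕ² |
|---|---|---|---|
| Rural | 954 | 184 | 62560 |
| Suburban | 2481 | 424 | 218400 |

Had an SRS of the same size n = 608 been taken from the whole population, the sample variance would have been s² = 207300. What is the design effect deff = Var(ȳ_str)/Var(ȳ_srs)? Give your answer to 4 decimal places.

Var(ȳ_str) = Σ Wₕ²(1−fₕ)sₕ²/nₕ with Wₕ = Nₕ/3435:
  Rural: (954/3435)²·(1−184/954)·62560/184 = 21.167255
  Suburban: (2481/3435)²·(1−424/2481)·218400/424 = 222.78931
  → Var(ȳ_str) = 243.95657.
Var(ȳ_srs) = (1 − 608/3435)·207300/608 = 280.6046.
deff = 243.95657 / 280.6046 = 0.8694.

0.8694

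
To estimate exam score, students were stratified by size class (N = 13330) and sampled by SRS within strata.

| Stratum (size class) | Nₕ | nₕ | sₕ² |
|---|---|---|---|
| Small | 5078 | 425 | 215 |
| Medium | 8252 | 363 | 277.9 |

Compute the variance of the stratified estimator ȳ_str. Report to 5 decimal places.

0.34775

Var(ȳ_str) = Σₕ Wₕ²(1 − fₕ)sₕ²/nₕ with Wₕ = Nₕ/N, N = 13330.
Small: Wₕ = 0.38094524; term = 0.38094524²·(1 − 0.08369437)·215/425 = 0.067269001.
Medium: Wₕ = 0.61905476; term = 0.61905476²·(1 − 0.04398934)·277.9/363 = 0.28048058.
Sum = 0.34774958.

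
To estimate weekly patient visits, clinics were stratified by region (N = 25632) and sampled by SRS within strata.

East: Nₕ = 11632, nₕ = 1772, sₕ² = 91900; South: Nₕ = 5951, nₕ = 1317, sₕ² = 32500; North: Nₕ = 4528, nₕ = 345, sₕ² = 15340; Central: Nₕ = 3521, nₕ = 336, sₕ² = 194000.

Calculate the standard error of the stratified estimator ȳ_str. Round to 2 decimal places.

4.61

Var(ȳ_str) = Σₕ Wₕ²(1 − fₕ)sₕ²/nₕ with Wₕ = Nₕ/N, N = 25632.
East: Wₕ = 0.45380774; term = 0.45380774²·(1 − 0.15233838)·91900/1772 = 9.0535335.
South: Wₕ = 0.23217072; term = 0.23217072²·(1 − 0.22130734)·32500/1317 = 1.0358064.
North: Wₕ = 0.17665418; term = 0.17665418²·(1 − 0.07619258)·15340/345 = 1.2818451.
Central: Wₕ = 0.13736735; term = 0.13736735²·(1 − 0.09542744)·194000/336 = 9.8553698.
Sum = 21.226555.
SE = √(21.226555) = 4.61.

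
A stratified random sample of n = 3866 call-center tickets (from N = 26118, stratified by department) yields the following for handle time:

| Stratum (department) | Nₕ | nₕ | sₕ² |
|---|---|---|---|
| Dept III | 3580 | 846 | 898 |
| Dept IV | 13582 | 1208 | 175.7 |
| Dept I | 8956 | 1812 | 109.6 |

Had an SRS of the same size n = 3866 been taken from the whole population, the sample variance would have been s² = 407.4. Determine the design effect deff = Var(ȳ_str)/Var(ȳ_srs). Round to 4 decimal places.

Var(ȳ_str) = Σ Wₕ²(1−fₕ)sₕ²/nₕ with Wₕ = Nₕ/26118:
  Dept III: (3580/26118)²·(1−846/3580)·898/846 = 0.015230273
  Dept IV: (13582/26118)²·(1−1208/13582)·175.7/1208 = 0.035834292
  Dept I: (8956/26118)²·(1−1812/8956)·109.6/1812 = 0.0056731995
  → Var(ȳ_str) = 0.056737765.
Var(ȳ_srs) = (1 − 3866/26118)·407.4/3866 = 0.0897818.
deff = 0.056737765 / 0.0897818 = 0.6320.

0.6320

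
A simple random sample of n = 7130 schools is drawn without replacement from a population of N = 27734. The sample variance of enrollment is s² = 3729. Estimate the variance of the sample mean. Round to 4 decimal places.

Under SRS without replacement, Var(ȳ) = (1 − f)·s²/n with f = n/N = 7130/27734 = 0.25708517.
Var(ȳ) = (1 − 0.25708517)·3729/7130 = 0.74291483·0.5230014 = 0.3885455.

0.3885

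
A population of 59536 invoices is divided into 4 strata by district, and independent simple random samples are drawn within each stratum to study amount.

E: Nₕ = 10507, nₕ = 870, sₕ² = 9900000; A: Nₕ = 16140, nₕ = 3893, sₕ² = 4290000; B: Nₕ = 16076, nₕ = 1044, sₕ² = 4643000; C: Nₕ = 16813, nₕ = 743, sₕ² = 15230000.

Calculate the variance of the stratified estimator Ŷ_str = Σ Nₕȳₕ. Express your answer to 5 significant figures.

Var(Ŷ_str) = Σₕ Nₕ²(1 − fₕ)sₕ²/nₕ.
E: 10507²·(1 − 870/10507)·9900000/870 = 1.152223 × 10^12.
A: 16140²·(1 − 3893/16140)·4290000/3893 = 2.178242 × 10^11.
B: 16076²·(1 − 1044/16076)·4643000/1044 = 1.0747141 × 10^12.
C: 16813²·(1 − 743/16813)·15230000/743 = 5.5382452 × 10^12.
Sum = 7.9830065 × 10^12.

7.9830 × 10^12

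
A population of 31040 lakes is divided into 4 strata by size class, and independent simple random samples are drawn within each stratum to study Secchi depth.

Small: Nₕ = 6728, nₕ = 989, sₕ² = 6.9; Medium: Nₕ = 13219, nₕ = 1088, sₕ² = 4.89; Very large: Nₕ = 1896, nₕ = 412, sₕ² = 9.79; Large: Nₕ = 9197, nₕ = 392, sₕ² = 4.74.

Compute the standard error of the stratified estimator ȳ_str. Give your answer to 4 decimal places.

Var(ȳ_str) = Σₕ Wₕ²(1 − fₕ)sₕ²/nₕ with Wₕ = Nₕ/N, N = 31040.
Small: Wₕ = 0.21675258; term = 0.21675258²·(1 − 0.14699762)·6.9/989 = 2.795964 × 10^-4.
Medium: Wₕ = 0.42586985; term = 0.42586985²·(1 − 0.08230577)·4.89/1088 = 7.4805192 × 10^-4.
Very large: Wₕ = 0.06108247; term = 0.06108247²·(1 − 0.21729958)·9.79/412 = 6.939278 × 10^-5.
Large: Wₕ = 0.29629510; term = 0.29629510²·(1 − 0.04262259)·4.74/392 = 0.0010163058.
Sum = 0.0021133469.
SE = √(0.0021133469) = 0.0460.

0.0460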